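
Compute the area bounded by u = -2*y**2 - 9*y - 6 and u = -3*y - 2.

Both boundary curves give u as a function of y, so integrate with respect to y. Setting them equal: -2*y**2 - 6*y - 4 = 0, i.e. -2*(y + 1)*(y + 2) = 0, so they meet at y = -2, -1.
For y in [-2, -1], u = -2*y**2 - 9*y - 6 is on the right; area = ∫[-2,-1] (-2*y**2 - 6*y - 4) dy = 1/3.

1/3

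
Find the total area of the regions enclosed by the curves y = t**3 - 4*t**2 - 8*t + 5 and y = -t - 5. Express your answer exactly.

937/12

Set the curves equal: t**3 - 4*t**2 - 8*t + 5 = -t - 5, so t**3 - 4*t**2 - 7*t + 10 = 0, which factors as (t - 5)*(t - 1)*(t + 2) = 0. The curves meet at t = -2, 1, 5.
On [-2, 1], y = t**3 - 4*t**2 - 8*t + 5 is on top; that piece has area ∫[-2,1] (t**3 - 4*t**2 - 7*t + 10) dt = 99/4.
On [1, 5], y = -t - 5 is on top; that piece has area ∫[1,5] (-(t**3 - 4*t**2 - 7*t + 10)) dt = 160/3.
Total enclosed area = 99/4 + 160/3 = 937/12.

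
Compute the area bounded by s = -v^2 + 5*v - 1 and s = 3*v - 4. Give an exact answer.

32/3

Both boundary curves give s as a function of v, so integrate with respect to v. Setting them equal: -v^2 + 2*v + 3 = 0, i.e. -(v - 3)*(v + 1) = 0, so they meet at v = -1, 3.
For v in [-1, 3], s = -v^2 + 5*v - 1 is on the right; area = ∫[-1,3] (-v^2 + 2*v + 3) dv = 32/3.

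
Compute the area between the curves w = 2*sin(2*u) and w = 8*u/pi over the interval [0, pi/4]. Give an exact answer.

1 - pi/4

On [0, pi/4], (2*sin(2*u)) - (8*u/pi) = -8*u/pi + 2*sin(2*u) is ≥ 0 throughout, so the area is a single integral of |-8*u/pi + 2*sin(2*u)|.
∫[0,pi/4] (-8*u/pi + 2*sin(2*u)) du = 1 - pi/4.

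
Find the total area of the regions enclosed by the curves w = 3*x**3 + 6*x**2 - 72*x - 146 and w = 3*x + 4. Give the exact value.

Set the curves equal: 3*x**3 + 6*x**2 - 72*x - 146 = 3*x + 4, so 3*x**3 + 6*x**2 - 75*x - 150 = 0, which factors as 3*(x - 5)*(x + 2)*(x + 5) = 0. The curves meet at x = -5, -2, 5.
On [-5, -2], w = 3*x**3 + 6*x**2 - 72*x - 146 is on top; that piece has area ∫[-5,-2] (3*x**3 + 6*x**2 - 75*x - 150) dx = 459/4.
On [-2, 5], w = 3*x + 4 is on top; that piece has area ∫[-2,5] (-(3*x**3 + 6*x**2 - 75*x - 150)) dx = 4459/4.
Total enclosed area = 459/4 + 4459/4 = 2459/2.

2459/2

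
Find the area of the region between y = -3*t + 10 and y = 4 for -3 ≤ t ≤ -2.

27/2

On [-3, -2], (-3*t + 10) - (4) = -3*t + 6 is ≥ 0 throughout, so the area is a single integral of |-3*t + 6|.
∫[-3,-2] (-3*t + 6) dt = 27/2.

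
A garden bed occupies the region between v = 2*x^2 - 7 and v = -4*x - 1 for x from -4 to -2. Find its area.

8

The difference (2*x^2 - 7) - (-4*x - 1) = 2*x^2 + 4*x - 6 changes sign at x = -3 inside [-4, -2], so split the integral there.
∫[-4,-3] (2*x^2 + 4*x - 6) dx = 14/3.
∫[-3,-2] (2*x^2 + 4*x - 6) dx = -10/3; the area of that piece is 10/3.
Total area = 14/3 + 10/3 = 8.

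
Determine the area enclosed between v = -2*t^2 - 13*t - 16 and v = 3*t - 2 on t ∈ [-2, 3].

The difference (-2*t^2 - 13*t - 16) - (3*t - 2) = -2*t^2 - 16*t - 14 changes sign at t = -1 inside [-2, 3], so split the integral there.
∫[-2,-1] (-2*t^2 - 16*t - 14) dt = 16/3.
∫[-1,3] (-2*t^2 - 16*t - 14) dt = -416/3; the area of that piece is 416/3.
Total area = 16/3 + 416/3 = 144.

144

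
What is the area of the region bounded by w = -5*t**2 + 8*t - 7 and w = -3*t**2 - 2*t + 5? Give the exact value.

1/3

Set the curves equal: -5*t**2 + 8*t - 7 = -3*t**2 - 2*t + 5, so -2*t**2 + 10*t - 12 = 0, which factors as -2*(t - 3)*(t - 2) = 0. The curves meet at t = 2, 3.
On [2, 3], w = -5*t**2 + 8*t - 7 is on top; that piece has area ∫[2,3] (-2*t**2 + 10*t - 12) dt = 1/3.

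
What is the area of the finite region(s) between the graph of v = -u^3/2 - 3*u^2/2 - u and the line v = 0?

1/4

The curve meets the u-axis where -u^3/2 - 3*u^2/2 - u = 0, i.e. -u*(u + 1)*(u + 2)/2 = 0, at u = -2, -1, 0.
On [-2, -1] the curve lies below the axis; ∫[-2,-1] (-u^3/2 - 3*u^2/2 - u) du = -1/8, giving area 1/8.
On [-1, 0] the curve lies above the axis; ∫[-1,0] (-u^3/2 - 3*u^2/2 - u) du = 1/8, giving area 1/8.
Total area = 1/8 + 1/8 = 1/4.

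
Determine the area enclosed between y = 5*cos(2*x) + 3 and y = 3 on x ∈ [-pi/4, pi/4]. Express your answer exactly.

5

On [-pi/4, pi/4], (5*cos(2*x) + 3) - (3) = 5*cos(2*x) is ≥ 0 throughout, so the area is a single integral of |5*cos(2*x)|.
∫[-pi/4,pi/4] (5*cos(2*x)) dx = 5.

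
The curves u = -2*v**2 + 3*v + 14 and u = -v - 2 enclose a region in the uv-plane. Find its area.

Both boundary curves give u as a function of v, so integrate with respect to v. Setting them equal: -2*v**2 + 4*v + 16 = 0, i.e. -2*(v - 4)*(v + 2) = 0, so they meet at v = -2, 4.
For v in [-2, 4], u = -2*v**2 + 3*v + 14 is on the right; area = ∫[-2,4] (-2*v**2 + 4*v + 16) dv = 72.

72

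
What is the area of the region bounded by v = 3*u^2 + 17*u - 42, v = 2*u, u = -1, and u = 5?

The difference (3*u^2 + 17*u - 42) - (2*u) = 3*u^2 + 15*u - 42 changes sign at u = 2 inside [-1, 5], so split the integral there.
∫[-1,2] (3*u^2 + 15*u - 42) du = -189/2; the area of that piece is 189/2.
∫[2,5] (3*u^2 + 15*u - 42) du = 297/2.
Total area = 189/2 + 297/2 = 243.

243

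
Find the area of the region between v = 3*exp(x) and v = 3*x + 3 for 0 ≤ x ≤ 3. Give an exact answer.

-51/2 + 3*exp(3)

On [0, 3], (3*exp(x)) - (3*x + 3) = -3*x + 3*exp(x) - 3 is ≥ 0 throughout, so the area is a single integral of |-3*x + 3*exp(x) - 3|.
∫[0,3] (-3*x + 3*exp(x) - 3) dx = -51/2 + 3*exp(3).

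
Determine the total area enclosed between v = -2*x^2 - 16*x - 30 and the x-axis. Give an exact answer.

The curve meets the x-axis where -2*x^2 - 16*x - 30 = 0, i.e. -2*(x + 3)*(x + 5) = 0, at x = -5, -3.
On [-5, -3] the curve lies above the axis; ∫[-5,-3] (-2*x^2 - 16*x - 30) dx = 8/3, giving area 8/3.

8/3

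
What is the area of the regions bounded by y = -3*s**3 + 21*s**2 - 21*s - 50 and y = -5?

148

Set the curves equal: -3*s**3 + 21*s**2 - 21*s - 50 = -5, so -3*s**3 + 21*s**2 - 21*s - 45 = 0, which factors as -3*(s - 5)*(s - 3)*(s + 1) = 0. The curves meet at s = -1, 3, 5.
On [-1, 3], y = -5 is on top; that piece has area ∫[-1,3] (-(-3*s**3 + 21*s**2 - 21*s - 45)) ds = 128.
On [3, 5], y = -3*s**3 + 21*s**2 - 21*s - 50 is on top; that piece has area ∫[3,5] (-3*s**3 + 21*s**2 - 21*s - 45) ds = 20.
Total enclosed area = 128 + 20 = 148.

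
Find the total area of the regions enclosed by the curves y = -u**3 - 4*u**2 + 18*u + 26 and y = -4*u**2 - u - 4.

517/2

Set the curves equal: -u**3 - 4*u**2 + 18*u + 26 = -4*u**2 - u - 4, so -u**3 + 19*u + 30 = 0, which factors as -(u - 5)*(u + 2)*(u + 3) = 0. The curves meet at u = -3, -2, 5.
On [-3, -2], y = -4*u**2 - u - 4 is on top; that piece has area ∫[-3,-2] (-(-u**3 + 19*u + 30)) du = 5/4.
On [-2, 5], y = -u**3 - 4*u**2 + 18*u + 26 is on top; that piece has area ∫[-2,5] (-u**3 + 19*u + 30) du = 1029/4.
Total enclosed area = 5/4 + 1029/4 = 517/2.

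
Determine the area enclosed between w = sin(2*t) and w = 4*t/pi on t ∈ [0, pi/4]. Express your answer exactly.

1/2 - pi/8

On [0, pi/4], (sin(2*t)) - (4*t/pi) = -4*t/pi + sin(2*t) is ≥ 0 throughout, so the area is a single integral of |-4*t/pi + sin(2*t)|.
∫[0,pi/4] (-4*t/pi + sin(2*t)) dt = 1/2 - pi/8.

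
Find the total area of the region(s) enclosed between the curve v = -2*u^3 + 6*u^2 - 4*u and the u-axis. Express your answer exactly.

1

The curve meets the u-axis where -2*u^3 + 6*u^2 - 4*u = 0, i.e. -2*u*(u - 2)*(u - 1) = 0, at u = 0, 1, 2.
On [0, 1] the curve lies below the axis; ∫[0,1] (-2*u^3 + 6*u^2 - 4*u) du = -1/2, giving area 1/2.
On [1, 2] the curve lies above the axis; ∫[1,2] (-2*u^3 + 6*u^2 - 4*u) du = 1/2, giving area 1/2.
Total area = 1/2 + 1/2 = 1.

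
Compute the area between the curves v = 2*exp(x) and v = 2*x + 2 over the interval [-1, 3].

-16 - 2*exp(-1) + 2*exp(3)

On [-1, 3], (2*exp(x)) - (2*x + 2) = -2*x + 2*exp(x) - 2 is ≥ 0 throughout, so the area is a single integral of |-2*x + 2*exp(x) - 2|.
∫[-1,3] (-2*x + 2*exp(x) - 2) dx = -16 - 2*exp(-1) + 2*exp(3).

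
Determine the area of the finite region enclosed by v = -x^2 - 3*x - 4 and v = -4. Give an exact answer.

Set the curves equal: -x^2 - 3*x - 4 = -4, so -x^2 - 3*x = 0, which factors as -x*(x + 3) = 0. The curves meet at x = -3, 0.
On [-3, 0], v = -x^2 - 3*x - 4 is on top; that piece has area ∫[-3,0] (-x^2 - 3*x) dx = 9/2.

9/2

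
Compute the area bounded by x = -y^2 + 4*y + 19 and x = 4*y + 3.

Both boundary curves give x as a function of y, so integrate with respect to y. Setting them equal: -y^2 + 16 = 0, i.e. -(y - 4)*(y + 4) = 0, so they meet at y = -4, 4.
For y in [-4, 4], x = -y^2 + 4*y + 19 is on the right; area = ∫[-4,4] (-y^2 + 16) dy = 256/3.

256/3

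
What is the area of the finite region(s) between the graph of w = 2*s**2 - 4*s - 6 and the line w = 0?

64/3

The curve meets the s-axis where 2*s**2 - 4*s - 6 = 0, i.e. 2*(s - 3)*(s + 1) = 0, at s = -1, 3.
On [-1, 3] the curve lies below the axis; ∫[-1,3] (2*s**2 - 4*s - 6) ds = -64/3, giving area 64/3.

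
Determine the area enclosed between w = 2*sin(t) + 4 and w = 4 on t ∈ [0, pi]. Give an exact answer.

On [0, pi], (2*sin(t) + 4) - (4) = 2*sin(t) is ≥ 0 throughout, so the area is a single integral of |2*sin(t)|.
∫[0,pi] (2*sin(t)) dt = 4.

4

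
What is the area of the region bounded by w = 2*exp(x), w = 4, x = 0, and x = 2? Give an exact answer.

The difference (2*exp(x)) - (4) = 2*exp(x) - 4 changes sign at x = log(2) inside [0, 2], so split the integral there.
∫[0,log(2)] (2*exp(x) - 4) dx = 2 - log(16); the area of that piece is -2 + log(16).
∫[log(2),2] (2*exp(x) - 4) dx = -12 + 4*log(2) + 2*exp(2).
Total area = (-2 + log(16)) + (-12 + 4*log(2) + 2*exp(2)) = -14 + 8*log(2) + 2*exp(2).

-14 + 8*log(2) + 2*exp(2)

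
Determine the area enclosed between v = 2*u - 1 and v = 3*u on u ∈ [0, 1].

On [0, 1], (2*u - 1) - (3*u) = -u - 1 is ≤ 0 throughout, so the area is a single integral of |-u - 1|.
∫[0,1] (-u - 1) du = -3/2; the area of that piece is 3/2.

3/2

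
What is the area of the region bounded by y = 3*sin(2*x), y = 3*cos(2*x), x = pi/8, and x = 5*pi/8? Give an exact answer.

On [pi/8, 5*pi/8], (3*sin(2*x)) - (3*cos(2*x)) = 3*sin(2*x) - 3*cos(2*x) is ≥ 0 throughout, so the area is a single integral of |3*sin(2*x) - 3*cos(2*x)|.
∫[pi/8,5*pi/8] (3*sin(2*x) - 3*cos(2*x)) dx = 3*sqrt(2).

3*sqrt(2)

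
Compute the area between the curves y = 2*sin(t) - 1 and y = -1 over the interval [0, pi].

On [0, pi], (2*sin(t) - 1) - (-1) = 2*sin(t) is ≥ 0 throughout, so the area is a single integral of |2*sin(t)|.
∫[0,pi] (2*sin(t)) dt = 4.

4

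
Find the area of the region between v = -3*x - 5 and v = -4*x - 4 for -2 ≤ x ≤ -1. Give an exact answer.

5/2

On [-2, -1], (-3*x - 5) - (-4*x - 4) = x - 1 is ≤ 0 throughout, so the area is a single integral of |x - 1|.
∫[-2,-1] (x - 1) dx = -5/2; the area of that piece is 5/2.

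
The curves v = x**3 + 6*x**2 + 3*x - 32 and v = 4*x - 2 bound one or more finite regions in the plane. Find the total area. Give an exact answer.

407/4

Set the curves equal: x**3 + 6*x**2 + 3*x - 32 = 4*x - 2, so x**3 + 6*x**2 - x - 30 = 0, which factors as (x - 2)*(x + 3)*(x + 5) = 0. The curves meet at x = -5, -3, 2.
On [-5, -3], v = x**3 + 6*x**2 + 3*x - 32 is on top; that piece has area ∫[-5,-3] (x**3 + 6*x**2 - x - 30) dx = 8.
On [-3, 2], v = 4*x - 2 is on top; that piece has area ∫[-3,2] (-(x**3 + 6*x**2 - x - 30)) dx = 375/4.
Total enclosed area = 8 + 375/4 = 407/4.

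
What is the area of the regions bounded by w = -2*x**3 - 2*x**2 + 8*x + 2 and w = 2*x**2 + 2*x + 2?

71/3

Set the curves equal: -2*x**3 - 2*x**2 + 8*x + 2 = 2*x**2 + 2*x + 2, so -2*x**3 - 4*x**2 + 6*x = 0, which factors as -2*x*(x - 1)*(x + 3) = 0. The curves meet at x = -3, 0, 1.
On [-3, 0], w = 2*x**2 + 2*x + 2 is on top; that piece has area ∫[-3,0] (-(-2*x**3 - 4*x**2 + 6*x)) dx = 45/2.
On [0, 1], w = -2*x**3 - 2*x**2 + 8*x + 2 is on top; that piece has area ∫[0,1] (-2*x**3 - 4*x**2 + 6*x) dx = 7/6.
Total enclosed area = 45/2 + 7/6 = 71/3.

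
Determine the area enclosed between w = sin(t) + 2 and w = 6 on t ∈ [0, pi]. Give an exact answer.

On [0, pi], (sin(t) + 2) - (6) = sin(t) - 4 is ≤ 0 throughout, so the area is a single integral of |sin(t) - 4|.
∫[0,pi] (sin(t) - 4) dt = 2 - 4*pi; the area of that piece is -2 + 4*pi.

-2 + 4*pi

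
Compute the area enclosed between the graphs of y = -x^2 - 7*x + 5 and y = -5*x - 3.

36

Set the curves equal: -x^2 - 7*x + 5 = -5*x - 3, so -x^2 - 2*x + 8 = 0, which factors as -(x - 2)*(x + 4) = 0. The curves meet at x = -4, 2.
On [-4, 2], y = -x^2 - 7*x + 5 is on top; that piece has area ∫[-4,2] (-x^2 - 2*x + 8) dx = 36.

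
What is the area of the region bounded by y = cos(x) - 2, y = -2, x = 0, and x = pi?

The difference (cos(x) - 2) - (-2) = cos(x) changes sign at x = pi/2 inside [0, pi], so split the integral there.
∫[0,pi/2] (cos(x)) dx = 1.
∫[pi/2,pi] (cos(x)) dx = -1; the area of that piece is 1.
Total area = 1 + 1 = 2.

2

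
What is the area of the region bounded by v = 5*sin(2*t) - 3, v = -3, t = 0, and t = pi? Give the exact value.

10

The difference (5*sin(2*t) - 3) - (-3) = 5*sin(2*t) changes sign at t = pi/2 inside [0, pi], so split the integral there.
∫[0,pi/2] (5*sin(2*t)) dt = 5.
∫[pi/2,pi] (5*sin(2*t)) dt = -5; the area of that piece is 5.
Total area = 5 + 5 = 10.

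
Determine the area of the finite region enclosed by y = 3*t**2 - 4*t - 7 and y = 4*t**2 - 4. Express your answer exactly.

Set the curves equal: 3*t**2 - 4*t - 7 = 4*t**2 - 4, so -t**2 - 4*t - 3 = 0, which factors as -(t + 1)*(t + 3) = 0. The curves meet at t = -3, -1.
On [-3, -1], y = 3*t**2 - 4*t - 7 is on top; that piece has area ∫[-3,-1] (-t**2 - 4*t - 3) dt = 4/3.

4/3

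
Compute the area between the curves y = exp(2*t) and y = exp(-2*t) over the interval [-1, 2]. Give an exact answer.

The difference (exp(2*t)) - (exp(-2*t)) = exp(2*t) - exp(-2*t) changes sign at t = 0 inside [-1, 2], so split the integral there.
∫[-1,0] (exp(2*t) - exp(-2*t)) dt = -exp(2)/2 - exp(-2)/2 + 1; the area of that piece is -1 + exp(-2)/2 + exp(2)/2.
∫[0,2] (exp(2*t) - exp(-2*t)) dt = -1 + exp(-4)/2 + exp(4)/2.
Total area = (-1 + exp(-2)/2 + exp(2)/2) + (-1 + exp(-4)/2 + exp(4)/2) = -2 + exp(-4)/2 + exp(-2)/2 + exp(2)/2 + exp(4)/2.

-2 + exp(-4)/2 + exp(-2)/2 + exp(2)/2 + exp(4)/2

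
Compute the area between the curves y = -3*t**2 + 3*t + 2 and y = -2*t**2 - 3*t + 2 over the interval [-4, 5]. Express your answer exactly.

308/3

The difference (-3*t**2 + 3*t + 2) - (-2*t**2 - 3*t + 2) = -t**2 + 6*t changes sign at t = 0 inside [-4, 5], so split the integral there.
∫[-4,0] (-t**2 + 6*t) dt = -208/3; the area of that piece is 208/3.
∫[0,5] (-t**2 + 6*t) dt = 100/3.
Total area = 208/3 + 100/3 = 308/3.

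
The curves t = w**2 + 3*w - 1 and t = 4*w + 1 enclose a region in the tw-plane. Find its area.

Both boundary curves give t as a function of w, so integrate with respect to w. Setting them equal: w**2 - w - 2 = 0, i.e. (w - 2)*(w + 1) = 0, so they meet at w = -1, 2.
For w in [-1, 2], t = w**2 + 3*w - 1 is on the left; area = ∫[-1,2] (-(w**2 - w - 2)) dw = 9/2.

9/2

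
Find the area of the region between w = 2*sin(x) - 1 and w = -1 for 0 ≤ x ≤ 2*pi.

8

The difference (2*sin(x) - 1) - (-1) = 2*sin(x) changes sign at x = pi inside [0, 2*pi], so split the integral there.
∫[0,pi] (2*sin(x)) dx = 4.
∫[pi,2*pi] (2*sin(x)) dx = -4; the area of that piece is 4.
Total area = 4 + 4 = 8.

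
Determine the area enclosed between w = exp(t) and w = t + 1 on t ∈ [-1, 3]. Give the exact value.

-8 - exp(-1) + exp(3)

On [-1, 3], (exp(t)) - (t + 1) = -t + exp(t) - 1 is ≥ 0 throughout, so the area is a single integral of |-t + exp(t) - 1|.
∫[-1,3] (-t + exp(t) - 1) dt = -8 - exp(-1) + exp(3).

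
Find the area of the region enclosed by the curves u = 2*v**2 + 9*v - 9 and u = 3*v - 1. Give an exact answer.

125/3

Both boundary curves give u as a function of v, so integrate with respect to v. Setting them equal: 2*v**2 + 6*v - 8 = 0, i.e. 2*(v - 1)*(v + 4) = 0, so they meet at v = -4, 1.
For v in [-4, 1], u = 2*v**2 + 9*v - 9 is on the left; area = ∫[-4,1] (-(2*v**2 + 6*v - 8)) dv = 125/3.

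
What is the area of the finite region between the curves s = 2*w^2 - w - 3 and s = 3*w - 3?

8/3

Both boundary curves give s as a function of w, so integrate with respect to w. Setting them equal: 2*w^2 - 4*w = 0, i.e. 2*w*(w - 2) = 0, so they meet at w = 0, 2.
For w in [0, 2], s = 2*w^2 - w - 3 is on the left; area = ∫[0,2] (-(2*w^2 - 4*w)) dw = 8/3.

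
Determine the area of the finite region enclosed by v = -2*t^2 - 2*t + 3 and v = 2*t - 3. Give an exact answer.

64/3

Set the curves equal: -2*t^2 - 2*t + 3 = 2*t - 3, so -2*t^2 - 4*t + 6 = 0, which factors as -2*(t - 1)*(t + 3) = 0. The curves meet at t = -3, 1.
On [-3, 1], v = -2*t^2 - 2*t + 3 is on top; that piece has area ∫[-3,1] (-2*t^2 - 4*t + 6) dt = 64/3.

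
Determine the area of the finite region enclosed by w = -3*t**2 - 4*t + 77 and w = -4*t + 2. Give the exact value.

Set the curves equal: -3*t**2 - 4*t + 77 = -4*t + 2, so -3*t**2 + 75 = 0, which factors as -3*(t - 5)*(t + 5) = 0. The curves meet at t = -5, 5.
On [-5, 5], w = -3*t**2 - 4*t + 77 is on top; that piece has area ∫[-5,5] (-3*t**2 + 75) dt = 500.

500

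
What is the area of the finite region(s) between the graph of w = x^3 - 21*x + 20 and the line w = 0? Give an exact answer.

The curve meets the x-axis where x^3 - 21*x + 20 = 0, i.e. (x - 4)*(x - 1)*(x + 5) = 0, at x = -5, 1, 4.
On [-5, 1] the curve lies above the axis; ∫[-5,1] (x^3 - 21*x + 20) dx = 216, giving area 216.
On [1, 4] the curve lies below the axis; ∫[1,4] (x^3 - 21*x + 20) dx = -135/4, giving area 135/4.
Total area = 216 + 135/4 = 999/4.

999/4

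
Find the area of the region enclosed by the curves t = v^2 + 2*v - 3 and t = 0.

Both boundary curves give t as a function of v, so integrate with respect to v. Setting them equal: v^2 + 2*v - 3 = 0, i.e. (v - 1)*(v + 3) = 0, so they meet at v = -3, 1.
For v in [-3, 1], t = v^2 + 2*v - 3 is on the left; area = ∫[-3,1] (-(v^2 + 2*v - 3)) dv = 32/3.

32/3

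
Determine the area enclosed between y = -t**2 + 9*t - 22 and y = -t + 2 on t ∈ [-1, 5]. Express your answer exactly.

The difference (-t**2 + 9*t - 22) - (-t + 2) = -t**2 + 10*t - 24 changes sign at t = 4 inside [-1, 5], so split the integral there.
∫[-1,4] (-t**2 + 10*t - 24) dt = -200/3; the area of that piece is 200/3.
∫[4,5] (-t**2 + 10*t - 24) dt = 2/3.
Total area = 200/3 + 2/3 = 202/3.

202/3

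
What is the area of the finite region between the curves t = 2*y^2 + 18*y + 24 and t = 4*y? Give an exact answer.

1/3

Both boundary curves give t as a function of y, so integrate with respect to y. Setting them equal: 2*y^2 + 14*y + 24 = 0, i.e. 2*(y + 3)*(y + 4) = 0, so they meet at y = -4, -3.
For y in [-4, -3], t = 2*y^2 + 18*y + 24 is on the left; area = ∫[-4,-3] (-(2*y^2 + 14*y + 24)) dy = 1/3.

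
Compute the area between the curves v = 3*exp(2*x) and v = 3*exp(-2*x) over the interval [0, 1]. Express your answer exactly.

On [0, 1], (3*exp(2*x)) - (3*exp(-2*x)) = 3*exp(2*x) - 3*exp(-2*x) is ≥ 0 throughout, so the area is a single integral of |3*exp(2*x) - 3*exp(-2*x)|.
∫[0,1] (3*exp(2*x) - 3*exp(-2*x)) dx = -3 + 3*exp(-2)/2 + 3*exp(2)/2.

-3 + 3*exp(-2)/2 + 3*exp(2)/2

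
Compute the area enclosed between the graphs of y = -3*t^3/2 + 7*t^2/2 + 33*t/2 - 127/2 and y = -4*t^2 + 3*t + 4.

Set the curves equal: -3*t^3/2 + 7*t^2/2 + 33*t/2 - 127/2 = -4*t^2 + 3*t + 4, so -3*t^3/2 + 15*t^2/2 + 27*t/2 - 135/2 = 0, which factors as -3*(t - 5)*(t - 3)*(t + 3)/2 = 0. The curves meet at t = -3, 3, 5.
On [-3, 3], y = -4*t^2 + 3*t + 4 is on top; that piece has area ∫[-3,3] (-(-3*t^3/2 + 15*t^2/2 + 27*t/2 - 135/2)) dt = 270.
On [3, 5], y = -3*t^3/2 + 7*t^2/2 + 33*t/2 - 127/2 is on top; that piece has area ∫[3,5] (-3*t^3/2 + 15*t^2/2 + 27*t/2 - 135/2) dt = 14.
Total enclosed area = 270 + 14 = 284.

284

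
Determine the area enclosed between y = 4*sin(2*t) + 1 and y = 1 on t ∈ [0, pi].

8

The difference (4*sin(2*t) + 1) - (1) = 4*sin(2*t) changes sign at t = pi/2 inside [0, pi], so split the integral there.
∫[0,pi/2] (4*sin(2*t)) dt = 4.
∫[pi/2,pi] (4*sin(2*t)) dt = -4; the area of that piece is 4.
Total area = 4 + 4 = 8.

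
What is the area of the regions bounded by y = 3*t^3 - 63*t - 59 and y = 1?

2997/4

Set the curves equal: 3*t^3 - 63*t - 59 = 1, so 3*t^3 - 63*t - 60 = 0, which factors as 3*(t - 5)*(t + 1)*(t + 4) = 0. The curves meet at t = -4, -1, 5.
On [-4, -1], y = 3*t^3 - 63*t - 59 is on top; that piece has area ∫[-4,-1] (3*t^3 - 63*t - 60) dt = 405/4.
On [-1, 5], y = 1 is on top; that piece has area ∫[-1,5] (-(3*t^3 - 63*t - 60)) dt = 648.
Total enclosed area = 405/4 + 648 = 2997/4.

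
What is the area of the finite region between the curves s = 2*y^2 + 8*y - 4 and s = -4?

64/3

Both boundary curves give s as a function of y, so integrate with respect to y. Setting them equal: 2*y^2 + 8*y = 0, i.e. 2*y*(y + 4) = 0, so they meet at y = -4, 0.
For y in [-4, 0], s = 2*y^2 + 8*y - 4 is on the left; area = ∫[-4,0] (-(2*y^2 + 8*y)) dy = 64/3.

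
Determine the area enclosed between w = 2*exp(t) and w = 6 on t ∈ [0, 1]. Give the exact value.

On [0, 1], (2*exp(t)) - (6) = 2*exp(t) - 6 is ≤ 0 throughout, so the area is a single integral of |2*exp(t) - 6|.
∫[0,1] (2*exp(t) - 6) dt = -8 + 2*exp(1); the area of that piece is 8 - 2*exp(1).

8 - 2*exp(1)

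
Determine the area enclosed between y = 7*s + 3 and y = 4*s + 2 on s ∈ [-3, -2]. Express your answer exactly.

13/2

On [-3, -2], (7*s + 3) - (4*s + 2) = 3*s + 1 is ≤ 0 throughout, so the area is a single integral of |3*s + 1|.
∫[-3,-2] (3*s + 1) ds = -13/2; the area of that piece is 13/2.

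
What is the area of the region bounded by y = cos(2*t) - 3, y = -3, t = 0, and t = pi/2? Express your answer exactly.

The difference (cos(2*t) - 3) - (-3) = cos(2*t) changes sign at t = pi/4 inside [0, pi/2], so split the integral there.
∫[0,pi/4] (cos(2*t)) dt = 1/2.
∫[pi/4,pi/2] (cos(2*t)) dt = -1/2; the area of that piece is 1/2.
Total area = 1/2 + 1/2 = 1.

1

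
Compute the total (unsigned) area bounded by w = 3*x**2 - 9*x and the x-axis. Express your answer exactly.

The curve meets the x-axis where 3*x**2 - 9*x = 0, i.e. 3*x*(x - 3) = 0, at x = 0, 3.
On [0, 3] the curve lies below the axis; ∫[0,3] (3*x**2 - 9*x) dx = -27/2, giving area 27/2.

27/2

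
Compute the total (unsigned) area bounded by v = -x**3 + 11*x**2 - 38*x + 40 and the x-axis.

37/12

The curve meets the x-axis where -x**3 + 11*x**2 - 38*x + 40 = 0, i.e. -(x - 5)*(x - 4)*(x - 2) = 0, at x = 2, 4, 5.
On [2, 4] the curve lies below the axis; ∫[2,4] (-x**3 + 11*x**2 - 38*x + 40) dx = -8/3, giving area 8/3.
On [4, 5] the curve lies above the axis; ∫[4,5] (-x**3 + 11*x**2 - 38*x + 40) dx = 5/12, giving area 5/12.
Total area = 8/3 + 5/12 = 37/12.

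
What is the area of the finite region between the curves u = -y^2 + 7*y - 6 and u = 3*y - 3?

Both boundary curves give u as a function of y, so integrate with respect to y. Setting them equal: -y^2 + 4*y - 3 = 0, i.e. -(y - 3)*(y - 1) = 0, so they meet at y = 1, 3.
For y in [1, 3], u = -y^2 + 7*y - 6 is on the right; area = ∫[1,3] (-y^2 + 4*y - 3) dy = 4/3.

4/3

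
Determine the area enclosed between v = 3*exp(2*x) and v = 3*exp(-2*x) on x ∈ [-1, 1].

The difference (3*exp(2*x)) - (3*exp(-2*x)) = 3*exp(2*x) - 3*exp(-2*x) changes sign at x = 0 inside [-1, 1], so split the integral there.
∫[-1,0] (3*exp(2*x) - 3*exp(-2*x)) dx = -3*exp(2)/2 - 3*exp(-2)/2 + 3; the area of that piece is -3 + 3*exp(-2)/2 + 3*exp(2)/2.
∫[0,1] (3*exp(2*x) - 3*exp(-2*x)) dx = -3 + 3*exp(-2)/2 + 3*exp(2)/2.
Total area = (-3 + 3*exp(-2)/2 + 3*exp(2)/2) + (-3 + 3*exp(-2)/2 + 3*exp(2)/2) = -6 + 3*exp(-2) + 3*exp(2).

-6 + 3*exp(-2) + 3*exp(2)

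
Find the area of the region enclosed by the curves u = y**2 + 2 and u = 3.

Both boundary curves give u as a function of y, so integrate with respect to y. Setting them equal: y**2 - 1 = 0, i.e. (y - 1)*(y + 1) = 0, so they meet at y = -1, 1.
For y in [-1, 1], u = y**2 + 2 is on the left; area = ∫[-1,1] (-(y**2 - 1)) dy = 4/3.

4/3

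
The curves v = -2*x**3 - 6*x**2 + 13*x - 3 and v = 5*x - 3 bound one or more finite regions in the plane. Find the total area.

Set the curves equal: -2*x**3 - 6*x**2 + 13*x - 3 = 5*x - 3, so -2*x**3 - 6*x**2 + 8*x = 0, which factors as -2*x*(x - 1)*(x + 4) = 0. The curves meet at x = -4, 0, 1.
On [-4, 0], v = 5*x - 3 is on top; that piece has area ∫[-4,0] (-(-2*x**3 - 6*x**2 + 8*x)) dx = 64.
On [0, 1], v = -2*x**3 - 6*x**2 + 13*x - 3 is on top; that piece has area ∫[0,1] (-2*x**3 - 6*x**2 + 8*x) dx = 3/2.
Total enclosed area = 64 + 3/2 = 131/2.

131/2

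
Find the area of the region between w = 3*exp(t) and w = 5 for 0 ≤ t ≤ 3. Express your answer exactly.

The difference (3*exp(t)) - (5) = 3*exp(t) - 5 changes sign at t = log(5/3) inside [0, 3], so split the integral there.
∫[0,log(5/3)] (3*exp(t) - 5) dt = log(243/3125) + 2; the area of that piece is -2 + log(3125/243).
∫[log(5/3),3] (3*exp(t) - 5) dt = -20 - 5*log(3) + 5*log(5) + 3*exp(3).
Total area = (-2 + log(3125/243)) + (-20 - 5*log(3) + 5*log(5) + 3*exp(3)) = -22 - 10*log(3) + 10*log(5) + 3*exp(3).

-22 - 10*log(3) + 10*log(5) + 3*exp(3)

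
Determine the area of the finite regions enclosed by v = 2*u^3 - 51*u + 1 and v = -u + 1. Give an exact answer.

Set the curves equal: 2*u^3 - 51*u + 1 = -u + 1, so 2*u^3 - 50*u = 0, which factors as 2*u*(u - 5)*(u + 5) = 0. The curves meet at u = -5, 0, 5.
On [-5, 0], v = 2*u^3 - 51*u + 1 is on top; that piece has area ∫[-5,0] (2*u^3 - 50*u) du = 625/2.
On [0, 5], v = -u + 1 is on top; that piece has area ∫[0,5] (-(2*u^3 - 50*u)) du = 625/2.
Total enclosed area = 625/2 + 625/2 = 625.

625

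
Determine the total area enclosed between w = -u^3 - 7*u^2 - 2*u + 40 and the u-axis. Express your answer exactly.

1741/12

The curve meets the u-axis where -u^3 - 7*u^2 - 2*u + 40 = 0, i.e. -(u - 2)*(u + 4)*(u + 5) = 0, at u = -5, -4, 2.
On [-5, -4] the curve lies below the axis; ∫[-5,-4] (-u^3 - 7*u^2 - 2*u + 40) du = -13/12, giving area 13/12.
On [-4, 2] the curve lies above the axis; ∫[-4,2] (-u^3 - 7*u^2 - 2*u + 40) du = 144, giving area 144.
Total area = 13/12 + 144 = 1741/12.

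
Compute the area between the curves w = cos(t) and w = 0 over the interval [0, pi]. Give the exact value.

The difference (cos(t)) - (0) = cos(t) changes sign at t = pi/2 inside [0, pi], so split the integral there.
∫[0,pi/2] (cos(t)) dt = 1.
∫[pi/2,pi] (cos(t)) dt = -1; the area of that piece is 1.
Total area = 1 + 1 = 2.

2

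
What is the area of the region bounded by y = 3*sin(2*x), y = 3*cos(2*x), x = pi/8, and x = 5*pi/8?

3*sqrt(2)

On [pi/8, 5*pi/8], (3*sin(2*x)) - (3*cos(2*x)) = 3*sin(2*x) - 3*cos(2*x) is ≥ 0 throughout, so the area is a single integral of |3*sin(2*x) - 3*cos(2*x)|.
∫[pi/8,5*pi/8] (3*sin(2*x) - 3*cos(2*x)) dx = 3*sqrt(2).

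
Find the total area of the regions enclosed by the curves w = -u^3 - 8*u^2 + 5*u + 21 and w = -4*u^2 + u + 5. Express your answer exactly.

148/3

Set the curves equal: -u^3 - 8*u^2 + 5*u + 21 = -4*u^2 + u + 5, so -u^3 - 4*u^2 + 4*u + 16 = 0, which factors as -(u - 2)*(u + 2)*(u + 4) = 0. The curves meet at u = -4, -2, 2.
On [-4, -2], w = -4*u^2 + u + 5 is on top; that piece has area ∫[-4,-2] (-(-u^3 - 4*u^2 + 4*u + 16)) du = 20/3.
On [-2, 2], w = -u^3 - 8*u^2 + 5*u + 21 is on top; that piece has area ∫[-2,2] (-u^3 - 4*u^2 + 4*u + 16) du = 128/3.
Total enclosed area = 20/3 + 128/3 = 148/3.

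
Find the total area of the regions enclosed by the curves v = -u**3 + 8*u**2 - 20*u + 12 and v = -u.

37/12

Set the curves equal: -u**3 + 8*u**2 - 20*u + 12 = -u, so -u**3 + 8*u**2 - 19*u + 12 = 0, which factors as -(u - 4)*(u - 3)*(u - 1) = 0. The curves meet at u = 1, 3, 4.
On [1, 3], v = -u is on top; that piece has area ∫[1,3] (-(-u**3 + 8*u**2 - 19*u + 12)) du = 8/3.
On [3, 4], v = -u**3 + 8*u**2 - 20*u + 12 is on top; that piece has area ∫[3,4] (-u**3 + 8*u**2 - 19*u + 12) du = 5/12.
Total enclosed area = 8/3 + 5/12 = 37/12.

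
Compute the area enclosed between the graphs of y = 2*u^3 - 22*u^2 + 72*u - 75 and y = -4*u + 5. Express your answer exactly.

Set the curves equal: 2*u^3 - 22*u^2 + 72*u - 75 = -4*u + 5, so 2*u^3 - 22*u^2 + 76*u - 80 = 0, which factors as 2*(u - 5)*(u - 4)*(u - 2) = 0. The curves meet at u = 2, 4, 5.
On [2, 4], y = 2*u^3 - 22*u^2 + 72*u - 75 is on top; that piece has area ∫[2,4] (2*u^3 - 22*u^2 + 76*u - 80) du = 16/3.
On [4, 5], y = -4*u + 5 is on top; that piece has area ∫[4,5] (-(2*u^3 - 22*u^2 + 76*u - 80)) du = 5/6.
Total enclosed area = 16/3 + 5/6 = 37/6.

37/6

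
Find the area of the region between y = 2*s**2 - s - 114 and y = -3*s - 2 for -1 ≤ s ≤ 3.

On [-1, 3], (2*s**2 - s - 114) - (-3*s - 2) = 2*s**2 + 2*s - 112 is ≤ 0 throughout, so the area is a single integral of |2*s**2 + 2*s - 112|.
∫[-1,3] (2*s**2 + 2*s - 112) ds = -1264/3; the area of that piece is 1264/3.

1264/3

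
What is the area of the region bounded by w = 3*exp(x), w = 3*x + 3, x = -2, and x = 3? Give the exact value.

On [-2, 3], (3*exp(x)) - (3*x + 3) = -3*x + 3*exp(x) - 3 is ≥ 0 throughout, so the area is a single integral of |-3*x + 3*exp(x) - 3|.
∫[-2,3] (-3*x + 3*exp(x) - 3) dx = -45/2 - 3*exp(-2) + 3*exp(3).

-45/2 - 3*exp(-2) + 3*exp(3)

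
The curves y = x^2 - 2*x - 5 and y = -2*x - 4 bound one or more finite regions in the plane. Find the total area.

Set the curves equal: x^2 - 2*x - 5 = -2*x - 4, so x^2 - 1 = 0, which factors as (x - 1)*(x + 1) = 0. The curves meet at x = -1, 1.
On [-1, 1], y = -2*x - 4 is on top; that piece has area ∫[-1,1] (-(x^2 - 1)) dx = 4/3.

4/3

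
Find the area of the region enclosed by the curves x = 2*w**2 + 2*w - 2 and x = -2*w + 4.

Both boundary curves give x as a function of w, so integrate with respect to w. Setting them equal: 2*w**2 + 4*w - 6 = 0, i.e. 2*(w - 1)*(w + 3) = 0, so they meet at w = -3, 1.
For w in [-3, 1], x = 2*w**2 + 2*w - 2 is on the left; area = ∫[-3,1] (-(2*w**2 + 4*w - 6)) dw = 64/3.

64/3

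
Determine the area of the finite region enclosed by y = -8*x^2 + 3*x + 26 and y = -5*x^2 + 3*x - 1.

Set the curves equal: -8*x^2 + 3*x + 26 = -5*x^2 + 3*x - 1, so -3*x^2 + 27 = 0, which factors as -3*(x - 3)*(x + 3) = 0. The curves meet at x = -3, 3.
On [-3, 3], y = -8*x^2 + 3*x + 26 is on top; that piece has area ∫[-3,3] (-3*x^2 + 27) dx = 108.

108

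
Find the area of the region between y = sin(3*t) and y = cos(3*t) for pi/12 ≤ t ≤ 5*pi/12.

On [pi/12, 5*pi/12], (sin(3*t)) - (cos(3*t)) = sin(3*t) - cos(3*t) is ≥ 0 throughout, so the area is a single integral of |sin(3*t) - cos(3*t)|.
∫[pi/12,5*pi/12] (sin(3*t) - cos(3*t)) dt = 2*sqrt(2)/3.

2*sqrt(2)/3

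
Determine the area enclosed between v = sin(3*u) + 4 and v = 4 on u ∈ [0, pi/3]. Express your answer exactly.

On [0, pi/3], (sin(3*u) + 4) - (4) = sin(3*u) is ≥ 0 throughout, so the area is a single integral of |sin(3*u)|.
∫[0,pi/3] (sin(3*u)) du = 2/3.

2/3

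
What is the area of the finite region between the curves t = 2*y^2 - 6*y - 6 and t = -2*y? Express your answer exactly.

Both boundary curves give t as a function of y, so integrate with respect to y. Setting them equal: 2*y^2 - 4*y - 6 = 0, i.e. 2*(y - 3)*(y + 1) = 0, so they meet at y = -1, 3.
For y in [-1, 3], t = 2*y^2 - 6*y - 6 is on the left; area = ∫[-1,3] (-(2*y^2 - 4*y - 6)) dy = 64/3.

64/3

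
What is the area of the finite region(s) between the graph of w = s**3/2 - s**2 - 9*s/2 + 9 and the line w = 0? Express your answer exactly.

The curve meets the s-axis where s**3/2 - s**2 - 9*s/2 + 9 = 0, i.e. (s - 3)*(s - 2)*(s + 3)/2 = 0, at s = -3, 2, 3.
On [-3, 2] the curve lies above the axis; ∫[-3,2] (s**3/2 - s**2 - 9*s/2 + 9) ds = 875/24, giving area 875/24.
On [2, 3] the curve lies below the axis; ∫[2,3] (s**3/2 - s**2 - 9*s/2 + 9) ds = -11/24, giving area 11/24.
Total area = 875/24 + 11/24 = 443/12.

443/12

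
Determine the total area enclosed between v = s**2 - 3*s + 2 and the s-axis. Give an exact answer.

The curve meets the s-axis where s**2 - 3*s + 2 = 0, i.e. (s - 2)*(s - 1) = 0, at s = 1, 2.
On [1, 2] the curve lies below the axis; ∫[1,2] (s**2 - 3*s + 2) ds = -1/6, giving area 1/6.

1/6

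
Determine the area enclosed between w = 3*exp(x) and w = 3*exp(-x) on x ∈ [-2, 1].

The difference (3*exp(x)) - (3*exp(-x)) = 3*exp(x) - 3*exp(-x) changes sign at x = 0 inside [-2, 1], so split the integral there.
∫[-2,0] (3*exp(x) - 3*exp(-x)) dx = -3*exp(2) - 3*exp(-2) + 6; the area of that piece is -6 + 3*exp(-2) + 3*exp(2).
∫[0,1] (3*exp(x) - 3*exp(-x)) dx = -6 + 3*exp(-1) + 3*exp(1).
Total area = (-6 + 3*exp(-2) + 3*exp(2)) + (-6 + 3*exp(-1) + 3*exp(1)) = -12 + 3*exp(-2) + 3*exp(-1) + 3*exp(1) + 3*exp(2).

-12 + 3*exp(-2) + 3*exp(-1) + 3*exp(1) + 3*exp(2)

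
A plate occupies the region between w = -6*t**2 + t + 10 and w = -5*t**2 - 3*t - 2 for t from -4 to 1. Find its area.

The difference (-6*t**2 + t + 10) - (-5*t**2 - 3*t - 2) = -t**2 + 4*t + 12 changes sign at t = -2 inside [-4, 1], so split the integral there.
∫[-4,-2] (-t**2 + 4*t + 12) dt = -56/3; the area of that piece is 56/3.
∫[-2,1] (-t**2 + 4*t + 12) dt = 27.
Total area = 56/3 + 27 = 137/3.

137/3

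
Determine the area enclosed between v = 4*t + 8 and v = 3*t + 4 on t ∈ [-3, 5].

On [-3, 5], (4*t + 8) - (3*t + 4) = t + 4 is ≥ 0 throughout, so the area is a single integral of |t + 4|.
∫[-3,5] (t + 4) dt = 40.

40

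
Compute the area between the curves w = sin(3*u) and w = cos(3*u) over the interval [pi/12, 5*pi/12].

2*sqrt(2)/3

On [pi/12, 5*pi/12], (sin(3*u)) - (cos(3*u)) = sin(3*u) - cos(3*u) is ≥ 0 throughout, so the area is a single integral of |sin(3*u) - cos(3*u)|.
∫[pi/12,5*pi/12] (sin(3*u) - cos(3*u)) du = 2*sqrt(2)/3.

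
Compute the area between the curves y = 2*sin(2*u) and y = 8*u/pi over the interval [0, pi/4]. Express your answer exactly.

1 - pi/4

On [0, pi/4], (2*sin(2*u)) - (8*u/pi) = -8*u/pi + 2*sin(2*u) is ≥ 0 throughout, so the area is a single integral of |-8*u/pi + 2*sin(2*u)|.
∫[0,pi/4] (-8*u/pi + 2*sin(2*u)) du = 1 - pi/4.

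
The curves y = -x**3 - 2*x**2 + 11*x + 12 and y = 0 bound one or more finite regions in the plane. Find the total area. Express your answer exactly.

937/12

Set the curves equal: -x**3 - 2*x**2 + 11*x + 12 = 0, so -x**3 - 2*x**2 + 11*x + 12 = 0, which factors as -(x - 3)*(x + 1)*(x + 4) = 0. The curves meet at x = -4, -1, 3.
On [-4, -1], y = 0 is on top; that piece has area ∫[-4,-1] (-(-x**3 - 2*x**2 + 11*x + 12)) dx = 99/4.
On [-1, 3], y = -x**3 - 2*x**2 + 11*x + 12 is on top; that piece has area ∫[-1,3] (-x**3 - 2*x**2 + 11*x + 12) dx = 160/3.
Total enclosed area = 99/4 + 160/3 = 937/12.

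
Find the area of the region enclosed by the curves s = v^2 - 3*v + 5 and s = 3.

Both boundary curves give s as a function of v, so integrate with respect to v. Setting them equal: v^2 - 3*v + 2 = 0, i.e. (v - 2)*(v - 1) = 0, so they meet at v = 1, 2.
For v in [1, 2], s = v^2 - 3*v + 5 is on the left; area = ∫[1,2] (-(v^2 - 3*v + 2)) dv = 1/6.

1/6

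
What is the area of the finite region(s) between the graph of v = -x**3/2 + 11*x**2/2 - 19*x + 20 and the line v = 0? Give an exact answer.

The curve meets the x-axis where -x**3/2 + 11*x**2/2 - 19*x + 20 = 0, i.e. -(x - 5)*(x - 4)*(x - 2)/2 = 0, at x = 2, 4, 5.
On [2, 4] the curve lies below the axis; ∫[2,4] (-x**3/2 + 11*x**2/2 - 19*x + 20) dx = -4/3, giving area 4/3.
On [4, 5] the curve lies above the axis; ∫[4,5] (-x**3/2 + 11*x**2/2 - 19*x + 20) dx = 5/24, giving area 5/24.
Total area = 4/3 + 5/24 = 37/24.

37/24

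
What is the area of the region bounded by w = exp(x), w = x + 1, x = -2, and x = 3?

-15/2 - exp(-2) + exp(3)

On [-2, 3], (exp(x)) - (x + 1) = -x + exp(x) - 1 is ≥ 0 throughout, so the area is a single integral of |-x + exp(x) - 1|.
∫[-2,3] (-x + exp(x) - 1) dx = -15/2 - exp(-2) + exp(3).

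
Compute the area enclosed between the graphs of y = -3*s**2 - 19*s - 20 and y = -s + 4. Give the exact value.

Set the curves equal: -3*s**2 - 19*s - 20 = -s + 4, so -3*s**2 - 18*s - 24 = 0, which factors as -3*(s + 2)*(s + 4) = 0. The curves meet at s = -4, -2.
On [-4, -2], y = -3*s**2 - 19*s - 20 is on top; that piece has area ∫[-4,-2] (-3*s**2 - 18*s - 24) ds = 4.

4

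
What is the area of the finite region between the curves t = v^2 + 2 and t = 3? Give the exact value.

Both boundary curves give t as a function of v, so integrate with respect to v. Setting them equal: v^2 - 1 = 0, i.e. (v - 1)*(v + 1) = 0, so they meet at v = -1, 1.
For v in [-1, 1], t = v^2 + 2 is on the left; area = ∫[-1,1] (-(v^2 - 1)) dv = 4/3.

4/3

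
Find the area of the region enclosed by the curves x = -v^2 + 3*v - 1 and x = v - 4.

32/3

Both boundary curves give x as a function of v, so integrate with respect to v. Setting them equal: -v^2 + 2*v + 3 = 0, i.e. -(v - 3)*(v + 1) = 0, so they meet at v = -1, 3.
For v in [-1, 3], x = -v^2 + 3*v - 1 is on the right; area = ∫[-1,3] (-v^2 + 2*v + 3) dv = 32/3.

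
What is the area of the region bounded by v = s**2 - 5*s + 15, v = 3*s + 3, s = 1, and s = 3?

4

The difference (s**2 - 5*s + 15) - (3*s + 3) = s**2 - 8*s + 12 changes sign at s = 2 inside [1, 3], so split the integral there.
∫[1,2] (s**2 - 8*s + 12) ds = 7/3.
∫[2,3] (s**2 - 8*s + 12) ds = -5/3; the area of that piece is 5/3.
Total area = 7/3 + 5/3 = 4.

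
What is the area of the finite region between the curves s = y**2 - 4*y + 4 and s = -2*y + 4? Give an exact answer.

Both boundary curves give s as a function of y, so integrate with respect to y. Setting them equal: y**2 - 2*y = 0, i.e. y*(y - 2) = 0, so they meet at y = 0, 2.
For y in [0, 2], s = y**2 - 4*y + 4 is on the left; area = ∫[0,2] (-(y**2 - 2*y)) dy = 4/3.

4/3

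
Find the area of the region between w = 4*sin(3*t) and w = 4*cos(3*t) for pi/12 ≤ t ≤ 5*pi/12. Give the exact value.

8*sqrt(2)/3

On [pi/12, 5*pi/12], (4*sin(3*t)) - (4*cos(3*t)) = 4*sin(3*t) - 4*cos(3*t) is ≥ 0 throughout, so the area is a single integral of |4*sin(3*t) - 4*cos(3*t)|.
∫[pi/12,5*pi/12] (4*sin(3*t) - 4*cos(3*t)) dt = 8*sqrt(2)/3.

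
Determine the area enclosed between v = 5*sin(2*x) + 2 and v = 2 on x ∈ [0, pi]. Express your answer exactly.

10

The difference (5*sin(2*x) + 2) - (2) = 5*sin(2*x) changes sign at x = pi/2 inside [0, pi], so split the integral there.
∫[0,pi/2] (5*sin(2*x)) dx = 5.
∫[pi/2,pi] (5*sin(2*x)) dx = -5; the area of that piece is 5.
Total area = 5 + 5 = 10.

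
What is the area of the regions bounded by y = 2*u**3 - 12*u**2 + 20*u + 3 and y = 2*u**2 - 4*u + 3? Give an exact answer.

Set the curves equal: 2*u**3 - 12*u**2 + 20*u + 3 = 2*u**2 - 4*u + 3, so 2*u**3 - 14*u**2 + 24*u = 0, which factors as 2*u*(u - 4)*(u - 3) = 0. The curves meet at u = 0, 3, 4.
On [0, 3], y = 2*u**3 - 12*u**2 + 20*u + 3 is on top; that piece has area ∫[0,3] (2*u**3 - 14*u**2 + 24*u) du = 45/2.
On [3, 4], y = 2*u**2 - 4*u + 3 is on top; that piece has area ∫[3,4] (-(2*u**3 - 14*u**2 + 24*u)) du = 7/6.
Total enclosed area = 45/2 + 7/6 = 71/3.

71/3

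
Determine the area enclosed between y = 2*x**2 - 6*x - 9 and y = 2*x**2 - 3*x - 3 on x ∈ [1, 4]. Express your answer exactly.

On [1, 4], (2*x**2 - 6*x - 9) - (2*x**2 - 3*x - 3) = -3*x - 6 is ≤ 0 throughout, so the area is a single integral of |-3*x - 6|.
∫[1,4] (-3*x - 6) dx = -81/2; the area of that piece is 81/2.

81/2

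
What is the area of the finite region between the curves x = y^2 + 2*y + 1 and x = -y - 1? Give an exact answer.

Both boundary curves give x as a function of y, so integrate with respect to y. Setting them equal: y^2 + 3*y + 2 = 0, i.e. (y + 1)*(y + 2) = 0, so they meet at y = -2, -1.
For y in [-2, -1], x = y^2 + 2*y + 1 is on the left; area = ∫[-2,-1] (-(y^2 + 3*y + 2)) dy = 1/6.

1/6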